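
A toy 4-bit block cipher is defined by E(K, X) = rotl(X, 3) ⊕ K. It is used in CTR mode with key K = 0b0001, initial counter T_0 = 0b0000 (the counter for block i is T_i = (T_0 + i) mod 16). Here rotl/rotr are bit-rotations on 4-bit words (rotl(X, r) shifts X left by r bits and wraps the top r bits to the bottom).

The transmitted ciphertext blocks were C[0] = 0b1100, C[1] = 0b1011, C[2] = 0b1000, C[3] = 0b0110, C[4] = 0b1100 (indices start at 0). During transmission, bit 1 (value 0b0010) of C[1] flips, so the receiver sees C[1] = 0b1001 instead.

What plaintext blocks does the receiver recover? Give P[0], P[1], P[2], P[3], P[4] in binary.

CTR decryption: S_i = E(K, T_i) where T_i is the counter for block i; P_i = C_i ⊕ S_i.
Only C[1] changed, to 0b1001. In CTR, a change in C_i flips the same bit in P_i only; the keystream is unaffected. Decrypting the received ciphertext:
P[0]: T = 0b0000, S = E(K, T) = 0b0001; 0b1100 ⊕ 0b0001 = 0b1101.
P[1]: T = 0b0001, S = E(K, T) = 0b1001; 0b1001 ⊕ 0b1001 = 0b0000.
P[2]: T = 0b0010, S = E(K, T) = 0b0000; 0b1000 ⊕ 0b0000 = 0b1000.
P[3]: T = 0b0011, S = E(K, T) = 0b1000; 0b0110 ⊕ 0b1000 = 0b1110.
P[4]: T = 0b0100, S = E(K, T) = 0b0011; 0b1100 ⊕ 0b0011 = 0b1111.
Blocks that differ from the original plaintext: P[1].

P[0] = 0b1101, P[1] = 0b0000, P[2] = 0b1000, P[3] = 0b1110, P[4] = 0b1111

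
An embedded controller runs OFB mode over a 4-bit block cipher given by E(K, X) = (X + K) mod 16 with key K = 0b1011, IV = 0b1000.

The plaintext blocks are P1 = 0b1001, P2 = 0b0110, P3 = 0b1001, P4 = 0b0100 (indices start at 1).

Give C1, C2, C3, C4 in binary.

C1 = 0b1010, C2 = 0b1000, C3 = 0b0000, C4 = 0b0000

OFB encryption: S_i = E(K, S_{i−1}) with S_{0} = IV; C_i = P_i ⊕ S_i.
C1: S = E(K, 0b1000) = 0b0011; 0b1001 ⊕ 0b0011 = 0b1010.
C2: S = E(K, 0b0011) = 0b1110; 0b0110 ⊕ 0b1110 = 0b1000.
C3: S = E(K, 0b1110) = 0b1001; 0b1001 ⊕ 0b1001 = 0b0000.
C4: S = E(K, 0b1001) = 0b0100; 0b0100 ⊕ 0b0100 = 0b0000.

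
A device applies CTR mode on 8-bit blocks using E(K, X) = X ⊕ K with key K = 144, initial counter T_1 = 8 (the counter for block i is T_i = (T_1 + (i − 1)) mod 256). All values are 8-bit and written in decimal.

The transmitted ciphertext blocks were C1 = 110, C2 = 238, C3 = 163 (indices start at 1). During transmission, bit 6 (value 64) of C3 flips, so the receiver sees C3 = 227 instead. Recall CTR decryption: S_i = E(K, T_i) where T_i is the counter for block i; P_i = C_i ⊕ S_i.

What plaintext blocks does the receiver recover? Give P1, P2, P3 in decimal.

P1 = 246, P2 = 119, P3 = 121

Only C3 changed, to 227. In CTR, a change in C_i flips the same bit in P_i only; the keystream is unaffected. Decrypting the received ciphertext:
P1: T = 8, S = E(K, T) = 152; 110 ⊕ 152 = 246.
P2: T = 9, S = E(K, T) = 153; 238 ⊕ 153 = 119.
P3: T = 10, S = E(K, T) = 154; 227 ⊕ 154 = 121.
Blocks that differ from the original plaintext: P3.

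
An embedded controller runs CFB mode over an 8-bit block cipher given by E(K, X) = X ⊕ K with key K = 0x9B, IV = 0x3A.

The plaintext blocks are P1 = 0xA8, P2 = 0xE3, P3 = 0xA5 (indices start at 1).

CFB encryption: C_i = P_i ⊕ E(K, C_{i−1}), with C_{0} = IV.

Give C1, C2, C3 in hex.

C1 = 0x09, C2 = 0x71, C3 = 0x4F

C1: E(K, 0x3A) = 0xA1; 0xA8 ⊕ 0xA1 = 0x09.
C2: E(K, 0x09) = 0x92; 0xE3 ⊕ 0x92 = 0x71.
C3: E(K, 0x71) = 0xEA; 0xA5 ⊕ 0xEA = 0x4F.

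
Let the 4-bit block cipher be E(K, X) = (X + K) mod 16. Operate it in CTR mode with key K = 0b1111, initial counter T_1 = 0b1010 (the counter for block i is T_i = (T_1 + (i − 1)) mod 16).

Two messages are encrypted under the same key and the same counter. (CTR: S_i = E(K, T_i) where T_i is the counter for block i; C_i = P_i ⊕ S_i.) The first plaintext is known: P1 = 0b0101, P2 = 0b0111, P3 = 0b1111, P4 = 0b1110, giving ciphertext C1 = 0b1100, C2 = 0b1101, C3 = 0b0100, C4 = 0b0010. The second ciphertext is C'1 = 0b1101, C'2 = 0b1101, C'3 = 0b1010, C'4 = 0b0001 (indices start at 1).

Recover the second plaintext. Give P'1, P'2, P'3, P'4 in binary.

In CTR with a reused counter, both messages share the same keystream S_i, so C_i ⊕ C'_i = P_i ⊕ P'_i and thus P'_i = P_i ⊕ C_i ⊕ C'_i.
P'1: 0b0101 ⊕ 0b1100 ⊕ 0b1101 = 0b0100.
P'2: 0b0111 ⊕ 0b1101 ⊕ 0b1101 = 0b0111.
P'3: 0b1111 ⊕ 0b0100 ⊕ 0b1010 = 0b0001.
P'4: 0b1110 ⊕ 0b0010 ⊕ 0b0001 = 0b1101.

P'1 = 0b0100, P'2 = 0b0111, P'3 = 0b0001, P'4 = 0b1101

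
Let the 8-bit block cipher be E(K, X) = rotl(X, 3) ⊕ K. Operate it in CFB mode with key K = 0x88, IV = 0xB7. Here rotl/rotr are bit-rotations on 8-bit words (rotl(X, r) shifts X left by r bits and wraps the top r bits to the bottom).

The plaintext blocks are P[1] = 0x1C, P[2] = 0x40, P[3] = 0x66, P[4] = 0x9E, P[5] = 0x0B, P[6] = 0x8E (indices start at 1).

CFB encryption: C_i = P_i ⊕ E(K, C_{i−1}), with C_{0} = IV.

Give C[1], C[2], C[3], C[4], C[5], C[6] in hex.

C[1] = 0x29, C[2] = 0x81, C[3] = 0xE2, C[4] = 0x01, C[5] = 0x8B, C[6] = 0x5A

C[1]: E(K, 0xB7) = 0x35; 0x1C ⊕ 0x35 = 0x29.
C[2]: E(K, 0x29) = 0xC1; 0x40 ⊕ 0xC1 = 0x81.
C[3]: E(K, 0x81) = 0x84; 0x66 ⊕ 0x84 = 0xE2.
C[4]: E(K, 0xE2) = 0x9F; 0x9E ⊕ 0x9F = 0x01.
C[5]: E(K, 0x01) = 0x80; 0x0B ⊕ 0x80 = 0x8B.
C[6]: E(K, 0x8B) = 0xD4; 0x8E ⊕ 0xD4 = 0x5A.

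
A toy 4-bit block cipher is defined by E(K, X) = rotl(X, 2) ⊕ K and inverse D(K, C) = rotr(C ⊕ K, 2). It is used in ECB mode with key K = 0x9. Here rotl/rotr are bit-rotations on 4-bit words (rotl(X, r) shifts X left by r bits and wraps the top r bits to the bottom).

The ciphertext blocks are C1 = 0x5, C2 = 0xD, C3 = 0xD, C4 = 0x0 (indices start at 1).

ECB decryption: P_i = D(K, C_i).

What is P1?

P1: D(K, 0x5) = 0x3.

P1 = 0x3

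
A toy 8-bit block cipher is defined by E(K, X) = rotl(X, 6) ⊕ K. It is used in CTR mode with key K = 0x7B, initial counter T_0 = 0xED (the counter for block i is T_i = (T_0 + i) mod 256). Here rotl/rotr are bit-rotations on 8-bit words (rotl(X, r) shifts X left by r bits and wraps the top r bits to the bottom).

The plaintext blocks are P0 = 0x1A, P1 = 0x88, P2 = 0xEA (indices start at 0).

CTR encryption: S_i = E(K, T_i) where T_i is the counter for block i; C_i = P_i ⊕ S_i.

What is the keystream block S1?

C0: T = 0xED, S = E(K, T) = 0x00; 0x1A ⊕ 0x00 = 0x1A.
C1: T = 0xEE, S = E(K, T) = 0xC0; 0x88 ⊕ 0xC0 = 0x48.
So S1 = 0xC0.

0xC0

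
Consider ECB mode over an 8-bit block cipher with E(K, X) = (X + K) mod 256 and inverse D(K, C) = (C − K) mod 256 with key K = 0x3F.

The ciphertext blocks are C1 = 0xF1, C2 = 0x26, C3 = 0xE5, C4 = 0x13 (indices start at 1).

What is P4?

ECB decryption: P_i = D(K, C_i).
P4: D(K, 0x13) = 0xD4.

P4 = 0xD4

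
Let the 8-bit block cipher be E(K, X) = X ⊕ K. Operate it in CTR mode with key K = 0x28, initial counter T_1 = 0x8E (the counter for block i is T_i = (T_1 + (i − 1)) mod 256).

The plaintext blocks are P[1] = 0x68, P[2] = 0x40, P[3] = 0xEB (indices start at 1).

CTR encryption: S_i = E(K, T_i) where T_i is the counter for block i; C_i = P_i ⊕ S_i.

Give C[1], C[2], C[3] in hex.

C[1] = 0xCE, C[2] = 0xE7, C[3] = 0x53

C[1]: T = 0x8E, S = E(K, T) = 0xA6; 0x68 ⊕ 0xA6 = 0xCE.
C[2]: T = 0x8F, S = E(K, T) = 0xA7; 0x40 ⊕ 0xA7 = 0xE7.
C[3]: T = 0x90, S = E(K, T) = 0xB8; 0xEB ⊕ 0xB8 = 0x53.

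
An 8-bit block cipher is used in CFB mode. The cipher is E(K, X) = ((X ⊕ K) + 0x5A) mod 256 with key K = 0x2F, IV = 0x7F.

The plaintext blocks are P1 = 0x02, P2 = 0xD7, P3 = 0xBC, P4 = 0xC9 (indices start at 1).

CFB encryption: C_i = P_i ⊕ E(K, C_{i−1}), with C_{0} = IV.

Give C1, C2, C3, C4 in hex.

C1: E(K, 0x7F) = 0xAA; 0x02 ⊕ 0xAA = 0xA8.
C2: E(K, 0xA8) = 0xE1; 0xD7 ⊕ 0xE1 = 0x36.
C3: E(K, 0x36) = 0x73; 0xBC ⊕ 0x73 = 0xCF.
C4: E(K, 0xCF) = 0x3A; 0xC9 ⊕ 0x3A = 0xF3.

C1 = 0xA8, C2 = 0x36, C3 = 0xCF, C4 = 0xF3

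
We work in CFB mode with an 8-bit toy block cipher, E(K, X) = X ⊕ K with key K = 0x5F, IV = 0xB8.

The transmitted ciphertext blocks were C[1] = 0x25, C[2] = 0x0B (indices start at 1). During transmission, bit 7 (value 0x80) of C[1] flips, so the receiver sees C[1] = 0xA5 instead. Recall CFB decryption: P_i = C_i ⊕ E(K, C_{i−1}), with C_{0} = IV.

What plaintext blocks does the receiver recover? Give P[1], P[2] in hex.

Only C[1] changed, to 0xA5. In CFB, a change in C_i flips the same bit in P_i and garbles P_{i+1}. Decrypting the received ciphertext:
P[1]: E(K, 0xB8) = 0xE7; 0xA5 ⊕ 0xE7 = 0x42.
P[2]: E(K, 0xA5) = 0xFA; 0x0B ⊕ 0xFA = 0xF1.
Blocks that differ from the original plaintext: P[1], P[2].

P[1] = 0x42, P[2] = 0xF1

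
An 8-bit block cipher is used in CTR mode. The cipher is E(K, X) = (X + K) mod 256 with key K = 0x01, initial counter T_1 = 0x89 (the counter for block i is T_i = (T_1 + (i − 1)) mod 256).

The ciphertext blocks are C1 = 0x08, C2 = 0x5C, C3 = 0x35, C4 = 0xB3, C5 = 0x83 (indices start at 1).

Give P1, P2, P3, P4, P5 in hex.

CTR decryption: S_i = E(K, T_i) where T_i is the counter for block i; P_i = C_i ⊕ S_i.
P1: T = 0x89, S = E(K, T) = 0x8A; 0x08 ⊕ 0x8A = 0x82.
P2: T = 0x8A, S = E(K, T) = 0x8B; 0x5C ⊕ 0x8B = 0xD7.
P3: T = 0x8B, S = E(K, T) = 0x8C; 0x35 ⊕ 0x8C = 0xB9.
P4: T = 0x8C, S = E(K, T) = 0x8D; 0xB3 ⊕ 0x8D = 0x3E.
P5: T = 0x8D, S = E(K, T) = 0x8E; 0x83 ⊕ 0x8E = 0x0D.

P1 = 0x82, P2 = 0xD7, P3 = 0xB9, P4 = 0x3E, P5 = 0x0D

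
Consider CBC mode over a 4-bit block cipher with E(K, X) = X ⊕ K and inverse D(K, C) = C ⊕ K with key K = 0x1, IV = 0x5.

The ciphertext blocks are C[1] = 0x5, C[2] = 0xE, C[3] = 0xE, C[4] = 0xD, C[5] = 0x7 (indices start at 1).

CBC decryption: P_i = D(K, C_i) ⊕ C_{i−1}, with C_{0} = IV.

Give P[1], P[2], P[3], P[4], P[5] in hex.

P[1]: D(K, 0x5) = 0x4; 0x4 ⊕ 0x5 = 0x1.
P[2]: D(K, 0xE) = 0xF; 0xF ⊕ 0x5 = 0xA.
P[3]: D(K, 0xE) = 0xF; 0xF ⊕ 0xE = 0x1.
P[4]: D(K, 0xD) = 0xC; 0xC ⊕ 0xE = 0x2.
P[5]: D(K, 0x7) = 0x6; 0x6 ⊕ 0xD = 0xB.

P[1] = 0x1, P[2] = 0xA, P[3] = 0x1, P[4] = 0x2, P[5] = 0xB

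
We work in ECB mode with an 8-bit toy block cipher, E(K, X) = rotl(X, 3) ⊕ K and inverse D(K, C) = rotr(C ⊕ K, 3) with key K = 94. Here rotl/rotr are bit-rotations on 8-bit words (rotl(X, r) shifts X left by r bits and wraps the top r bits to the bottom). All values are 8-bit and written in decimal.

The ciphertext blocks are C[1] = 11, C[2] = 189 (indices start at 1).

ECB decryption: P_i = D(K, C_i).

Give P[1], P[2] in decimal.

P[1] = 170, P[2] = 124

P[1]: D(K, 11) = 170.
P[2]: D(K, 189) = 124.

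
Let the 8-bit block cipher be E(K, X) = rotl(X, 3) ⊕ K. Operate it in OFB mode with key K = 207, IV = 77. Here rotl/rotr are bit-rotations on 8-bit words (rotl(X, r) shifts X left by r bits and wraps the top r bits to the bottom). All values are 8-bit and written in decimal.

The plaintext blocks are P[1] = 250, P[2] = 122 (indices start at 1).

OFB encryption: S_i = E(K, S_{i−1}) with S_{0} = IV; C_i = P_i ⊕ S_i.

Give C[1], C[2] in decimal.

C[1]: S = E(K, 77) = 165; 250 ⊕ 165 = 95.
C[2]: S = E(K, 165) = 226; 122 ⊕ 226 = 152.

C[1] = 95, C[2] = 152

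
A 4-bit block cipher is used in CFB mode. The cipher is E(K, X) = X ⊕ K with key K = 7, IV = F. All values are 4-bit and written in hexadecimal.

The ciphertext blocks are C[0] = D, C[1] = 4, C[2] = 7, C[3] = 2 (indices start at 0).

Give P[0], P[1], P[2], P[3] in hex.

P[0] = 5, P[1] = E, P[2] = 4, P[3] = 2

CFB decryption: P_i = C_i ⊕ E(K, C_{i−1}), with C_{−1} = IV.
P[0]: E(K, F) = 8; D ⊕ 8 = 5.
P[1]: E(K, D) = A; 4 ⊕ A = E.
P[2]: E(K, 4) = 3; 7 ⊕ 3 = 4.
P[3]: E(K, 7) = 0; 2 ⊕ 0 = 2.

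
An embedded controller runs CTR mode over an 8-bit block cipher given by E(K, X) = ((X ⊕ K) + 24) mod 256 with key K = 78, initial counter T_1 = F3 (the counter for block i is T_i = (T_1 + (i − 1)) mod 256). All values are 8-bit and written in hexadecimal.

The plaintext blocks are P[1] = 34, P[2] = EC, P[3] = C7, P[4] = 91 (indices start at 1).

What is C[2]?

CTR encryption: S_i = E(K, T_i) where T_i is the counter for block i; C_i = P_i ⊕ S_i.
C[1]: T = F3, S = E(K, T) = AF; 34 ⊕ AF = 9B.
C[2]: T = F4, S = E(K, T) = B0; EC ⊕ B0 = 5C.

C[2] = 5C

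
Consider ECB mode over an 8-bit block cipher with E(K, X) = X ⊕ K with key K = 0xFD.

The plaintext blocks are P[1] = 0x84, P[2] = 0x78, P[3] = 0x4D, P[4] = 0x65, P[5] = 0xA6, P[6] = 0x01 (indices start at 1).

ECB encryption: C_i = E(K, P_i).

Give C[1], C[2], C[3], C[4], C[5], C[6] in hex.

C[1]: E(K, 0x84) = 0x79.
C[2]: E(K, 0x78) = 0x85.
C[3]: E(K, 0x4D) = 0xB0.
C[4]: E(K, 0x65) = 0x98.
C[5]: E(K, 0xA6) = 0x5B.
C[6]: E(K, 0x01) = 0xFC.

C[1] = 0x79, C[2] = 0x85, C[3] = 0xB0, C[4] = 0x98, C[5] = 0x5B, C[6] = 0xFC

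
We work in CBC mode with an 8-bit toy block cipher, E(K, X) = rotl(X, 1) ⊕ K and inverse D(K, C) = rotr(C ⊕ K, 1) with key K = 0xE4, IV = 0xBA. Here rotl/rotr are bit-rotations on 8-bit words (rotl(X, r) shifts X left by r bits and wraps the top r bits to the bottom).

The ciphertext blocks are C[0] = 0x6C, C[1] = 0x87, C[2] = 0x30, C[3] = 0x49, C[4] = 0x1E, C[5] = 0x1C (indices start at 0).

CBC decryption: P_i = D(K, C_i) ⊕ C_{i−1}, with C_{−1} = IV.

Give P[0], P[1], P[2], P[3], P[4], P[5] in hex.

P[0] = 0xFE, P[1] = 0xDD, P[2] = 0xED, P[3] = 0xE6, P[4] = 0x34, P[5] = 0x62

P[0]: D(K, 0x6C) = 0x44; 0x44 ⊕ 0xBA = 0xFE.
P[1]: D(K, 0x87) = 0xB1; 0xB1 ⊕ 0x6C = 0xDD.
P[2]: D(K, 0x30) = 0x6A; 0x6A ⊕ 0x87 = 0xED.
P[3]: D(K, 0x49) = 0xD6; 0xD6 ⊕ 0x30 = 0xE6.
P[4]: D(K, 0x1E) = 0x7D; 0x7D ⊕ 0x49 = 0x34.
P[5]: D(K, 0x1C) = 0x7C; 0x7C ⊕ 0x1E = 0x62.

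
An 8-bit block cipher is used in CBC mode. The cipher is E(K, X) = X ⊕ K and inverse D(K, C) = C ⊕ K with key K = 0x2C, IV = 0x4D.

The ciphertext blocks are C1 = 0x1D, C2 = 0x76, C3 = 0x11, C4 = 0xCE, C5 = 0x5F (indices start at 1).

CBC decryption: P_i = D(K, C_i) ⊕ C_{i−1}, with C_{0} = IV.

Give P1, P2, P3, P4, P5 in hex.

P1 = 0x7C, P2 = 0x47, P3 = 0x4B, P4 = 0xF3, P5 = 0xBD

P1: D(K, 0x1D) = 0x31; 0x31 ⊕ 0x4D = 0x7C.
P2: D(K, 0x76) = 0x5A; 0x5A ⊕ 0x1D = 0x47.
P3: D(K, 0x11) = 0x3D; 0x3D ⊕ 0x76 = 0x4B.
P4: D(K, 0xCE) = 0xE2; 0xE2 ⊕ 0x11 = 0xF3.
P5: D(K, 0x5F) = 0x73; 0x73 ⊕ 0xCE = 0xBD.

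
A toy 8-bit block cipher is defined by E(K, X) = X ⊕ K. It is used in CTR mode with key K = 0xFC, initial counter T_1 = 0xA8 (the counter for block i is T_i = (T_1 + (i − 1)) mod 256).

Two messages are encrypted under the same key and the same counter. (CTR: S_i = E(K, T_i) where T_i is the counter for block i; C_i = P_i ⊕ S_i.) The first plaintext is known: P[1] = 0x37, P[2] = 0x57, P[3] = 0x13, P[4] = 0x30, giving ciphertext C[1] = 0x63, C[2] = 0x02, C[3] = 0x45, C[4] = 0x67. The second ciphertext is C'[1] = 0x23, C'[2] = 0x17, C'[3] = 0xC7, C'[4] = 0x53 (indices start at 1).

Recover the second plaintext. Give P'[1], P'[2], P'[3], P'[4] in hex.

In CTR with a reused counter, both messages share the same keystream S_i, so C_i ⊕ C'_i = P_i ⊕ P'_i and thus P'_i = P_i ⊕ C_i ⊕ C'_i.
P'[1]: 0x37 ⊕ 0x63 ⊕ 0x23 = 0x77.
P'[2]: 0x57 ⊕ 0x02 ⊕ 0x17 = 0x42.
P'[3]: 0x13 ⊕ 0x45 ⊕ 0xC7 = 0x91.
P'[4]: 0x30 ⊕ 0x67 ⊕ 0x53 = 0x04.

P'[1] = 0x77, P'[2] = 0x42, P'[3] = 0x91, P'[4] = 0x04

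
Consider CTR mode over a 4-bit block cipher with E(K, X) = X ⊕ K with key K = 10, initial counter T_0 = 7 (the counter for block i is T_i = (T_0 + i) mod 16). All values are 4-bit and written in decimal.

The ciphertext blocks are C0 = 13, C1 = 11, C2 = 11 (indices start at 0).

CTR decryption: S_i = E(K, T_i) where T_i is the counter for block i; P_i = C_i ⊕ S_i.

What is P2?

P2 = 8

P2: T = 9, S = E(K, T) = 3; 11 ⊕ 3 = 8.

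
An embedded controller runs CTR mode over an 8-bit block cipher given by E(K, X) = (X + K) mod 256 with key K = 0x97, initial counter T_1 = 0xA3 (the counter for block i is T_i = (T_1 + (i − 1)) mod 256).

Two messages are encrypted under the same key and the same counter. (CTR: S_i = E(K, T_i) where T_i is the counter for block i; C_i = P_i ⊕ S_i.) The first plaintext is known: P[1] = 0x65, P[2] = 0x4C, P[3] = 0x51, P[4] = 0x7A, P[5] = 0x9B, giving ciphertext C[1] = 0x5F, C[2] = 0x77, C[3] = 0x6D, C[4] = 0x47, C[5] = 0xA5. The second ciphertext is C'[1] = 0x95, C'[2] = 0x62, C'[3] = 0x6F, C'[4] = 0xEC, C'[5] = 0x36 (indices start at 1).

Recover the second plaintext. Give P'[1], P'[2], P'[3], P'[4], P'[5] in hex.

P'[1] = 0xAF, P'[2] = 0x59, P'[3] = 0x53, P'[4] = 0xD1, P'[5] = 0x08

In CTR with a reused counter, both messages share the same keystream S_i, so C_i ⊕ C'_i = P_i ⊕ P'_i and thus P'_i = P_i ⊕ C_i ⊕ C'_i.
P'[1]: 0x65 ⊕ 0x5F ⊕ 0x95 = 0xAF.
P'[2]: 0x4C ⊕ 0x77 ⊕ 0x62 = 0x59.
P'[3]: 0x51 ⊕ 0x6D ⊕ 0x6F = 0x53.
P'[4]: 0x7A ⊕ 0x47 ⊕ 0xEC = 0xD1.
P'[5]: 0x9B ⊕ 0xA5 ⊕ 0x36 = 0x08.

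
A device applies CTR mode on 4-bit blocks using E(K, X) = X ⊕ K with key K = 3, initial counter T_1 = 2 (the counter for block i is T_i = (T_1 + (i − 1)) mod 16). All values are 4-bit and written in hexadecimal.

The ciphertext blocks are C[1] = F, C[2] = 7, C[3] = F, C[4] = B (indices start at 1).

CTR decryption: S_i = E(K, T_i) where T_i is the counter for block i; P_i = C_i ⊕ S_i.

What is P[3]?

P[3] = 8

P[3]: T = 4, S = E(K, T) = 7; F ⊕ 7 = 8.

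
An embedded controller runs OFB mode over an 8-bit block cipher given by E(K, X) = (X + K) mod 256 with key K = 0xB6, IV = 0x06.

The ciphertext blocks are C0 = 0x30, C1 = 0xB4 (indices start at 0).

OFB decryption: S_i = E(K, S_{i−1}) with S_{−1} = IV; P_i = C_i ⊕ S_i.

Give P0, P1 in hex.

P0: S = E(K, 0x06) = 0xBC; 0x30 ⊕ 0xBC = 0x8C.
P1: S = E(K, 0xBC) = 0x72; 0xB4 ⊕ 0x72 = 0xC6.

P0 = 0x8C, P1 = 0xC6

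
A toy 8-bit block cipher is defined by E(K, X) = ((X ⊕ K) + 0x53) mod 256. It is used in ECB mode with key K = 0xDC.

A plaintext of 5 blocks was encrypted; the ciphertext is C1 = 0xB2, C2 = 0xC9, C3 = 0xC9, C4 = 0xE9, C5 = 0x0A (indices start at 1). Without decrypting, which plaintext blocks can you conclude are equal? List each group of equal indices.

P2 = P3

ECB encrypts each block independently with the same key, so equal ciphertext blocks imply equal plaintext blocks.
C2 = C3 = 0xC9, so P2 = P3.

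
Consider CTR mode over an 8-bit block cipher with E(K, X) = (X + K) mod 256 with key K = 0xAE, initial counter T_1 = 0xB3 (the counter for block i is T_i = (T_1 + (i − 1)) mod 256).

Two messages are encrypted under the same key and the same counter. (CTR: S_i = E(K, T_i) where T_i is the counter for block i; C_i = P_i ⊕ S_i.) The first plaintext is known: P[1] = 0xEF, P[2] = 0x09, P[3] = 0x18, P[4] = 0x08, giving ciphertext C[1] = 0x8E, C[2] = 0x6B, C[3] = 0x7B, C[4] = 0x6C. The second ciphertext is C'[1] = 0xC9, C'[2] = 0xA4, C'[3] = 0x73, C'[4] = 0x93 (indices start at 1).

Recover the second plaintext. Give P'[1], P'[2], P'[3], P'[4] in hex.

P'[1] = 0xA8, P'[2] = 0xC6, P'[3] = 0x10, P'[4] = 0xF7

In CTR with a reused counter, both messages share the same keystream S_i, so C_i ⊕ C'_i = P_i ⊕ P'_i and thus P'_i = P_i ⊕ C_i ⊕ C'_i.
P'[1]: 0xEF ⊕ 0x8E ⊕ 0xC9 = 0xA8.
P'[2]: 0x09 ⊕ 0x6B ⊕ 0xA4 = 0xC6.
P'[3]: 0x18 ⊕ 0x7B ⊕ 0x73 = 0x10.
P'[4]: 0x08 ⊕ 0x6C ⊕ 0x93 = 0xF7.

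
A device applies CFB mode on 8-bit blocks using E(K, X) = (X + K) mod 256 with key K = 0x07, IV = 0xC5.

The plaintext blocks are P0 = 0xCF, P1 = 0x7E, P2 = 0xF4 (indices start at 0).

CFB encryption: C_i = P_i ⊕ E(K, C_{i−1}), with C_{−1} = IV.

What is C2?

C0: E(K, 0xC5) = 0xCC; 0xCF ⊕ 0xCC = 0x03.
C1: E(K, 0x03) = 0x0A; 0x7E ⊕ 0x0A = 0x74.
C2: E(K, 0x74) = 0x7B; 0xF4 ⊕ 0x7B = 0x8F.

C2 = 0x8F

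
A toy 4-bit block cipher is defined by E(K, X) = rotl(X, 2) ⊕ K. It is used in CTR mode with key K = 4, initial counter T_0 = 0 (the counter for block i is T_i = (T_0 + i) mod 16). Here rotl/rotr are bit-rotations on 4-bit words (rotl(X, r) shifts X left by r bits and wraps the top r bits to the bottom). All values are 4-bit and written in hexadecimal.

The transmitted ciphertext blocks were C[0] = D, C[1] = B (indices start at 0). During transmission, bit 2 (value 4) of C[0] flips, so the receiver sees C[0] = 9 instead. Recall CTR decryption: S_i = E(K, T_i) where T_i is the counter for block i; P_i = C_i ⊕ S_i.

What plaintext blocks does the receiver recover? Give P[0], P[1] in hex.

P[0] = D, P[1] = B

Only C[0] changed, to 9. In CTR, a change in C_i flips the same bit in P_i only; the keystream is unaffected. Decrypting the received ciphertext:
P[0]: T = 0, S = E(K, T) = 4; 9 ⊕ 4 = D.
P[1]: T = 1, S = E(K, T) = 0; B ⊕ 0 = B.
Blocks that differ from the original plaintext: P[0].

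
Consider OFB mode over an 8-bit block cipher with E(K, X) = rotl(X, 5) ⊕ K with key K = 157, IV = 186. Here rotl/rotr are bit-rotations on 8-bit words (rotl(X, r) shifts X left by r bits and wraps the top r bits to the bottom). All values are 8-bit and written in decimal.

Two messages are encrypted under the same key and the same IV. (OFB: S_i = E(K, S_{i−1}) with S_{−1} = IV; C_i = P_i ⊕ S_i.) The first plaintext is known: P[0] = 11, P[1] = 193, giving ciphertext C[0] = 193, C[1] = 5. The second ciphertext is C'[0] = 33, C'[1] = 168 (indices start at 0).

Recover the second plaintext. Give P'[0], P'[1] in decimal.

In OFB with a reused IV, both messages share the same keystream S_i, so C_i ⊕ C'_i = P_i ⊕ P'_i and thus P'_i = P_i ⊕ C_i ⊕ C'_i.
P'[0]: 11 ⊕ 193 ⊕ 33 = 235.
P'[1]: 193 ⊕ 5 ⊕ 168 = 108.

P'[0] = 235, P'[1] = 108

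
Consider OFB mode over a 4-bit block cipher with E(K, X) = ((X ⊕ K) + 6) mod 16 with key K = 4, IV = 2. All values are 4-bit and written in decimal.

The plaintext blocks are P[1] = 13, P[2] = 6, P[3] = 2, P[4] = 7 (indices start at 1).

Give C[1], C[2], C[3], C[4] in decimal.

OFB encryption: S_i = E(K, S_{i−1}) with S_{0} = IV; C_i = P_i ⊕ S_i.
C[1]: S = E(K, 2) = 12; 13 ⊕ 12 = 1.
C[2]: S = E(K, 12) = 14; 6 ⊕ 14 = 8.
C[3]: S = E(K, 14) = 0; 2 ⊕ 0 = 2.
C[4]: S = E(K, 0) = 10; 7 ⊕ 10 = 13.

C[1] = 1, C[2] = 8, C[3] = 2, C[4] = 13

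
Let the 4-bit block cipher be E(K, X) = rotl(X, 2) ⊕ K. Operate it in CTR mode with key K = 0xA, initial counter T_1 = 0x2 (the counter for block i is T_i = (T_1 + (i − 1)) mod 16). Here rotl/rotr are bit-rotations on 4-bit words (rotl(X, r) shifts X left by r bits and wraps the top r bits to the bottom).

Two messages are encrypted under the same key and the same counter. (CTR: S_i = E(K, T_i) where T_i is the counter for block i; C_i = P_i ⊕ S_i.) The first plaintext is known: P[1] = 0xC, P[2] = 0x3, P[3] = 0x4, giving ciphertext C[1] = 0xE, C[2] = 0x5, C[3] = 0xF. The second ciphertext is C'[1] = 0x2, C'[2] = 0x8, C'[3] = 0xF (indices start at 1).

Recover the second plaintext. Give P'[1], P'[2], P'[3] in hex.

P'[1] = 0x0, P'[2] = 0xE, P'[3] = 0x4

In CTR with a reused counter, both messages share the same keystream S_i, so C_i ⊕ C'_i = P_i ⊕ P'_i and thus P'_i = P_i ⊕ C_i ⊕ C'_i.
P'[1]: 0xC ⊕ 0xE ⊕ 0x2 = 0x0.
P'[2]: 0x3 ⊕ 0x5 ⊕ 0x8 = 0xE.
P'[3]: 0x4 ⊕ 0xF ⊕ 0xF = 0x4.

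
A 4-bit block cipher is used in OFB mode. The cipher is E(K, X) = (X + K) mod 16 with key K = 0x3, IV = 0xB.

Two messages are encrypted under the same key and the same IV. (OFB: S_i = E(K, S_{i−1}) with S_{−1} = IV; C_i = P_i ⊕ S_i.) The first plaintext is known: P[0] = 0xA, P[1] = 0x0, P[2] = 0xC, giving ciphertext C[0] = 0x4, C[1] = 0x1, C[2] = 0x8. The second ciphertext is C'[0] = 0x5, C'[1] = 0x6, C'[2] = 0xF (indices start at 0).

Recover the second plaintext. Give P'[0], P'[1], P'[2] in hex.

P'[0] = 0xB, P'[1] = 0x7, P'[2] = 0xB

In OFB with a reused IV, both messages share the same keystream S_i, so C_i ⊕ C'_i = P_i ⊕ P'_i and thus P'_i = P_i ⊕ C_i ⊕ C'_i.
P'[0]: 0xA ⊕ 0x4 ⊕ 0x5 = 0xB.
P'[1]: 0x0 ⊕ 0x1 ⊕ 0x6 = 0x7.
P'[2]: 0xC ⊕ 0x8 ⊕ 0xF = 0xB.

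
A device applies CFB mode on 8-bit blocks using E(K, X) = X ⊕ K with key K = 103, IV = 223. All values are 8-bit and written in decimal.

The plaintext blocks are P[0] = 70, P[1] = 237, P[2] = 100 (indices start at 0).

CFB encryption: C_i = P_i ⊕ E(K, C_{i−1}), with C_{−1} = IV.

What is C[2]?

C[0]: E(K, 223) = 184; 70 ⊕ 184 = 254.
C[1]: E(K, 254) = 153; 237 ⊕ 153 = 116.
C[2]: E(K, 116) = 19; 100 ⊕ 19 = 119.

C[2] = 119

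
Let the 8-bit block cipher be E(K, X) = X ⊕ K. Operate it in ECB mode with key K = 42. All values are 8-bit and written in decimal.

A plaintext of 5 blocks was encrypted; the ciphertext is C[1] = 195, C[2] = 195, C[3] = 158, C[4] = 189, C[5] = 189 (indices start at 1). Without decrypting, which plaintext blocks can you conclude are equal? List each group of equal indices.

ECB encrypts each block independently with the same key, so equal ciphertext blocks imply equal plaintext blocks.
C[1] = C[2] = 195, so P[1] = P[2].
C[4] = C[5] = 189, so P[4] = P[5].

P[1] = P[2]; P[4] = P[5]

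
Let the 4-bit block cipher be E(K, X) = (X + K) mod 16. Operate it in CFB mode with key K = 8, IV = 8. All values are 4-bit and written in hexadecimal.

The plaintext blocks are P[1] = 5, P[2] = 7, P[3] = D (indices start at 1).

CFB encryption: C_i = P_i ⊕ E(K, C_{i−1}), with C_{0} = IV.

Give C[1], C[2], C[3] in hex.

C[1]: E(K, 8) = 0; 5 ⊕ 0 = 5.
C[2]: E(K, 5) = D; 7 ⊕ D = A.
C[3]: E(K, A) = 2; D ⊕ 2 = F.

C[1] = 5, C[2] = A, C[3] = F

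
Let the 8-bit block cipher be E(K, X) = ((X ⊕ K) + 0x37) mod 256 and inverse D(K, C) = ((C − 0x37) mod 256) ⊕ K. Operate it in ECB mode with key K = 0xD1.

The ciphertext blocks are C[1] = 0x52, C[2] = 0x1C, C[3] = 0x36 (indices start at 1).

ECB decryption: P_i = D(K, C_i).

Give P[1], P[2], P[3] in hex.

P[1] = 0xCA, P[2] = 0x34, P[3] = 0x2E

P[1]: D(K, 0x52) = 0xCA.
P[2]: D(K, 0x1C) = 0x34.
P[3]: D(K, 0x36) = 0x2E.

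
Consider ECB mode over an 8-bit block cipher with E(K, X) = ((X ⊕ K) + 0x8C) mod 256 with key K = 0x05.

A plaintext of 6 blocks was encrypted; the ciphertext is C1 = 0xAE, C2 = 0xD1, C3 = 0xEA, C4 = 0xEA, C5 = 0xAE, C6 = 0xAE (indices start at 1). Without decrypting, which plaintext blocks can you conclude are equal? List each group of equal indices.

ECB encrypts each block independently with the same key, so equal ciphertext blocks imply equal plaintext blocks.
C1 = C5 = C6 = 0xAE, so P1 = P5 = P6.
C3 = C4 = 0xEA, so P3 = P4.

P1 = P5 = P6; P3 = P4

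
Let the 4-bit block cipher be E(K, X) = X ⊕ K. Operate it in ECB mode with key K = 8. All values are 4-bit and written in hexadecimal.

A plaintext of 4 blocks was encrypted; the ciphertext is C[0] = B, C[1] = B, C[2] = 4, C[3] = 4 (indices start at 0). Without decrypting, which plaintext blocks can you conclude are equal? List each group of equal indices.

P[0] = P[1]; P[2] = P[3]

ECB encrypts each block independently with the same key, so equal ciphertext blocks imply equal plaintext blocks.
C[0] = C[1] = B, so P[0] = P[1].
C[2] = C[3] = 4, so P[2] = P[3].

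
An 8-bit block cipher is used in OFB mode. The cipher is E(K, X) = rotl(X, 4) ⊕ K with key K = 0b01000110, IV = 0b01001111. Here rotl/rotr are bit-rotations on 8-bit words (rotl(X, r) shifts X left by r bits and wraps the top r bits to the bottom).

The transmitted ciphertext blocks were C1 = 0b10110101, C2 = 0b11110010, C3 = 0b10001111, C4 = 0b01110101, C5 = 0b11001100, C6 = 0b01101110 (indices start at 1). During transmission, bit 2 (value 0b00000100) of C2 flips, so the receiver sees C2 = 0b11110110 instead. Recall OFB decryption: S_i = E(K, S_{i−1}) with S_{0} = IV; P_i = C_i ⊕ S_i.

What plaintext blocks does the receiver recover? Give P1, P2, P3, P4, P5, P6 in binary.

Only C2 changed, to 0b11110110. In OFB, a change in C_i flips the same bit in P_i only; the keystream is unaffected. Decrypting the received ciphertext:
P1: S = E(K, 0b01001111) = 0b10110010; 0b10110101 ⊕ 0b10110010 = 0b00000111.
P2: S = E(K, 0b10110010) = 0b01101101; 0b11110110 ⊕ 0b01101101 = 0b10011011.
P3: S = E(K, 0b01101101) = 0b10010000; 0b10001111 ⊕ 0b10010000 = 0b00011111.
P4: S = E(K, 0b10010000) = 0b01001111; 0b01110101 ⊕ 0b01001111 = 0b00111010.
P5: S = E(K, 0b01001111) = 0b10110010; 0b11001100 ⊕ 0b10110010 = 0b01111110.
P6: S = E(K, 0b10110010) = 0b01101101; 0b01101110 ⊕ 0b01101101 = 0b00000011.
Blocks that differ from the original plaintext: P2.

P1 = 0b00000111, P2 = 0b10011011, P3 = 0b00011111, P4 = 0b00111010, P5 = 0b01111110, P6 = 0b00000011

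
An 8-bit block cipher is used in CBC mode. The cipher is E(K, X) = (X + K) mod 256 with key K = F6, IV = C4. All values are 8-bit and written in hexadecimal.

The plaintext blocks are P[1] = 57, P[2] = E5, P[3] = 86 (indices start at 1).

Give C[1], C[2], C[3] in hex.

CBC encryption: C_i = E(K, P_i ⊕ C_{i−1}), with C_{0} = IV.
C[1]: P[1] ⊕ C4 = 93; E(K, 93) = 89.
C[2]: P[2] ⊕ 89 = 6C; E(K, 6C) = 62.
C[3]: P[3] ⊕ 62 = E4; E(K, E4) = DA.

C[1] = 89, C[2] = 62, C[3] = DA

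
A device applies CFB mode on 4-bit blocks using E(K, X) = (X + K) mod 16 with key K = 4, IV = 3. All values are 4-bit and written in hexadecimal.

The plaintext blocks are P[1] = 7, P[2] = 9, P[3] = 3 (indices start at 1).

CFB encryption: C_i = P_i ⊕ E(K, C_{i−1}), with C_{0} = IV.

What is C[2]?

C[2] = D

C[1]: E(K, 3) = 7; 7 ⊕ 7 = 0.
C[2]: E(K, 0) = 4; 9 ⊕ 4 = D.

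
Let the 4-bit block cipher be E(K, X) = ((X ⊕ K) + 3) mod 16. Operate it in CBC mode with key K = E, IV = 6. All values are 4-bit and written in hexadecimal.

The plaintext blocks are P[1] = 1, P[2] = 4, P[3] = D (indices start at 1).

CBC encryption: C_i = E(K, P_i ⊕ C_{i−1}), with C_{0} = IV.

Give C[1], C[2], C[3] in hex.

C[1]: P[1] ⊕ 6 = 7; E(K, 7) = C.
C[2]: P[2] ⊕ C = 8; E(K, 8) = 9.
C[3]: P[3] ⊕ 9 = 4; E(K, 4) = D.

C[1] = C, C[2] = 9, C[3] = D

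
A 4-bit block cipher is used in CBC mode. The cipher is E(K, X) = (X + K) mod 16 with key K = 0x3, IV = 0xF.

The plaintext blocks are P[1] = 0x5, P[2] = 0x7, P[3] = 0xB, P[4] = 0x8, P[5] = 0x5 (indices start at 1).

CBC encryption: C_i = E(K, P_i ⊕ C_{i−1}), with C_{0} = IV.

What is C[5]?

C[5] = 0x4

C[1]: P[1] ⊕ 0xF = 0xA; E(K, 0xA) = 0xD.
C[2]: P[2] ⊕ 0xD = 0xA; E(K, 0xA) = 0xD.
C[3]: P[3] ⊕ 0xD = 0x6; E(K, 0x6) = 0x9.
C[4]: P[4] ⊕ 0x9 = 0x1; E(K, 0x1) = 0x4.
C[5]: P[5] ⊕ 0x4 = 0x1; E(K, 0x1) = 0x4.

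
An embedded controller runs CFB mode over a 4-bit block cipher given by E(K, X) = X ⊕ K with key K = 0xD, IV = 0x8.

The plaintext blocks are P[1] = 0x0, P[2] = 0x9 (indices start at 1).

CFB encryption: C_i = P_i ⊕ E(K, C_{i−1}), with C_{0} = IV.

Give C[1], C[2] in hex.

C[1]: E(K, 0x8) = 0x5; 0x0 ⊕ 0x5 = 0x5.
C[2]: E(K, 0x5) = 0x8; 0x9 ⊕ 0x8 = 0x1.

C[1] = 0x5, C[2] = 0x1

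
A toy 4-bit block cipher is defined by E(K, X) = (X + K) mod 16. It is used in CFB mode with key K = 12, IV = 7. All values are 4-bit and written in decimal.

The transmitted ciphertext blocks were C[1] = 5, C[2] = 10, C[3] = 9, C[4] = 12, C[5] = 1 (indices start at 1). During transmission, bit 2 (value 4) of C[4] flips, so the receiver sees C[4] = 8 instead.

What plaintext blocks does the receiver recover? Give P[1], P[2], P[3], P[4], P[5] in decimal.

CFB decryption: P_i = C_i ⊕ E(K, C_{i−1}), with C_{0} = IV.
Only C[4] changed, to 8. In CFB, a change in C_i flips the same bit in P_i and garbles P_{i+1}. Decrypting the received ciphertext:
P[1]: E(K, 7) = 3; 5 ⊕ 3 = 6.
P[2]: E(K, 5) = 1; 10 ⊕ 1 = 11.
P[3]: E(K, 10) = 6; 9 ⊕ 6 = 15.
P[4]: E(K, 9) = 5; 8 ⊕ 5 = 13.
P[5]: E(K, 8) = 4; 1 ⊕ 4 = 5.
Blocks that differ from the original plaintext: P[4], P[5].

P[1] = 6, P[2] = 11, P[3] = 15, P[4] = 13, P[5] = 5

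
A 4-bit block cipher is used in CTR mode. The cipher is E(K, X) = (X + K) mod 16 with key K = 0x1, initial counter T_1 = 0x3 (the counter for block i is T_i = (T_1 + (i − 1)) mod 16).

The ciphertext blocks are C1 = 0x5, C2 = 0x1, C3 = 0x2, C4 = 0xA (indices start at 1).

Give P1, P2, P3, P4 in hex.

CTR decryption: S_i = E(K, T_i) where T_i is the counter for block i; P_i = C_i ⊕ S_i.
P1: T = 0x3, S = E(K, T) = 0x4; 0x5 ⊕ 0x4 = 0x1.
P2: T = 0x4, S = E(K, T) = 0x5; 0x1 ⊕ 0x5 = 0x4.
P3: T = 0x5, S = E(K, T) = 0x6; 0x2 ⊕ 0x6 = 0x4.
P4: T = 0x6, S = E(K, T) = 0x7; 0xA ⊕ 0x7 = 0xD.

P1 = 0x1, P2 = 0x4, P3 = 0x4, P4 = 0xD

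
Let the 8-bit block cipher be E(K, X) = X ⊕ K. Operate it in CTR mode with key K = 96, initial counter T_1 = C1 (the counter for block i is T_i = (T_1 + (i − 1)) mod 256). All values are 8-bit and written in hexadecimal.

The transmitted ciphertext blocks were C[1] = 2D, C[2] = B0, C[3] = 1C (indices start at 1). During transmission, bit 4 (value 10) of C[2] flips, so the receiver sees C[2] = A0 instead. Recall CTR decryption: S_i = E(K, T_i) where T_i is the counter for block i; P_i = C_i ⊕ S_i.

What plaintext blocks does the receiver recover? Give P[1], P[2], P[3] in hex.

Only C[2] changed, to A0. In CTR, a change in C_i flips the same bit in P_i only; the keystream is unaffected. Decrypting the received ciphertext:
P[1]: T = C1, S = E(K, T) = 57; 2D ⊕ 57 = 7A.
P[2]: T = C2, S = E(K, T) = 54; A0 ⊕ 54 = F4.
P[3]: T = C3, S = E(K, T) = 55; 1C ⊕ 55 = 49.
Blocks that differ from the original plaintext: P[2].

P[1] = 7A, P[2] = F4, P[3] = 49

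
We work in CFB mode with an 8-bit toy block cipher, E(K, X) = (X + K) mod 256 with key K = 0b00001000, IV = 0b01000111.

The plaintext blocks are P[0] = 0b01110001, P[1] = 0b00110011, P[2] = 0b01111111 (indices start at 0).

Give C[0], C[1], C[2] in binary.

C[0] = 0b00111110, C[1] = 0b01110101, C[2] = 0b00000010

CFB encryption: C_i = P_i ⊕ E(K, C_{i−1}), with C_{−1} = IV.
C[0]: E(K, 0b01000111) = 0b01001111; 0b01110001 ⊕ 0b01001111 = 0b00111110.
C[1]: E(K, 0b00111110) = 0b01000110; 0b00110011 ⊕ 0b01000110 = 0b01110101.
C[2]: E(K, 0b01110101) = 0b01111101; 0b01111111 ⊕ 0b01111101 = 0b00000010.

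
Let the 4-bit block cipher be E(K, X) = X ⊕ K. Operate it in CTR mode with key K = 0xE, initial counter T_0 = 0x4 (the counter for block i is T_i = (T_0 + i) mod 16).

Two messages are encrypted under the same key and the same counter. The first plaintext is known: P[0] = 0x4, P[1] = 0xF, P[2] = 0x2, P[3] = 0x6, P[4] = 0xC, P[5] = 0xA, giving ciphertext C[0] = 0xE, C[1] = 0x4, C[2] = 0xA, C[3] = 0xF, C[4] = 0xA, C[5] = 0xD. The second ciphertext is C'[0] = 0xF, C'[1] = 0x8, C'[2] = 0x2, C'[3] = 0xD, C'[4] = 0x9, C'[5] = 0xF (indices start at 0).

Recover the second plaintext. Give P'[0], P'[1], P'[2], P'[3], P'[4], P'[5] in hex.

In CTR with a reused counter, both messages share the same keystream S_i, so C_i ⊕ C'_i = P_i ⊕ P'_i and thus P'_i = P_i ⊕ C_i ⊕ C'_i.
P'[0]: 0x4 ⊕ 0xE ⊕ 0xF = 0x5.
P'[1]: 0xF ⊕ 0x4 ⊕ 0x8 = 0x3.
P'[2]: 0x2 ⊕ 0xA ⊕ 0x2 = 0xA.
P'[3]: 0x6 ⊕ 0xF ⊕ 0xD = 0x4.
P'[4]: 0xC ⊕ 0xA ⊕ 0x9 = 0xF.
P'[5]: 0xA ⊕ 0xD ⊕ 0xF = 0x8.

P'[0] = 0x5, P'[1] = 0x3, P'[2] = 0xA, P'[3] = 0x4, P'[4] = 0xF, P'[5] = 0x8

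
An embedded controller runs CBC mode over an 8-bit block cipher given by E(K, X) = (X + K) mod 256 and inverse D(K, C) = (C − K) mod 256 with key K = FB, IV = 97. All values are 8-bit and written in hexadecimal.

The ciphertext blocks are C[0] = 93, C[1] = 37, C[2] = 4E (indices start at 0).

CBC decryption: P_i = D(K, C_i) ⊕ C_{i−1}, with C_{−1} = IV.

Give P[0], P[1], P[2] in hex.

P[0]: D(K, 93) = 98; 98 ⊕ 97 = 0F.
P[1]: D(K, 37) = 3C; 3C ⊕ 93 = AF.
P[2]: D(K, 4E) = 53; 53 ⊕ 37 = 64.

P[0] = 0F, P[1] = AF, P[2] = 64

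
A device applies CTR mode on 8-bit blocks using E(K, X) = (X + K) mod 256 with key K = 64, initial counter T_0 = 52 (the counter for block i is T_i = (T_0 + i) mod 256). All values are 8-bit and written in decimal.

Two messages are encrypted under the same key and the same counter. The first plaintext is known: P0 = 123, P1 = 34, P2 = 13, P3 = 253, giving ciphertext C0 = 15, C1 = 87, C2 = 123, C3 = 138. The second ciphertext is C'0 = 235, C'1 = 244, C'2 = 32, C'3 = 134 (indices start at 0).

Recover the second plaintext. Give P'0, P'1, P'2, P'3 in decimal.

P'0 = 159, P'1 = 129, P'2 = 86, P'3 = 241

In CTR with a reused counter, both messages share the same keystream S_i, so C_i ⊕ C'_i = P_i ⊕ P'_i and thus P'_i = P_i ⊕ C_i ⊕ C'_i.
P'0: 123 ⊕ 15 ⊕ 235 = 159.
P'1: 34 ⊕ 87 ⊕ 244 = 129.
P'2: 13 ⊕ 123 ⊕ 32 = 86.
P'3: 253 ⊕ 138 ⊕ 134 = 241.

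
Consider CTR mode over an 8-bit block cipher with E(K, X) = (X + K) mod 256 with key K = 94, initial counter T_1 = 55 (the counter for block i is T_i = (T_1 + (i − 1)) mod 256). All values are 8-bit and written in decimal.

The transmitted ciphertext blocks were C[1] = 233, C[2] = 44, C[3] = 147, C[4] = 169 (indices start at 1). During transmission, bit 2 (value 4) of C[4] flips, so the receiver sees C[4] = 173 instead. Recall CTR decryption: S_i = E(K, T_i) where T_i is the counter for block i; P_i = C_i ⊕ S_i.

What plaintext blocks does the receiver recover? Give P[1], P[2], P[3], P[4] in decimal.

P[1] = 124, P[2] = 186, P[3] = 4, P[4] = 53

Only C[4] changed, to 173. In CTR, a change in C_i flips the same bit in P_i only; the keystream is unaffected. Decrypting the received ciphertext:
P[1]: T = 55, S = E(K, T) = 149; 233 ⊕ 149 = 124.
P[2]: T = 56, S = E(K, T) = 150; 44 ⊕ 150 = 186.
P[3]: T = 57, S = E(K, T) = 151; 147 ⊕ 151 = 4.
P[4]: T = 58, S = E(K, T) = 152; 173 ⊕ 152 = 53.
Blocks that differ from the original plaintext: P[4].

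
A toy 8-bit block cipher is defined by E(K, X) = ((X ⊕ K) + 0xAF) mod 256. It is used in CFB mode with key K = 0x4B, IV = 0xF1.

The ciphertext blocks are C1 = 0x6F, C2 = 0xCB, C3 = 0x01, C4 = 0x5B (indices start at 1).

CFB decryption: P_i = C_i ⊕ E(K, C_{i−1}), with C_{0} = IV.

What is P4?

P4: E(K, 0x01) = 0xF9; 0x5B ⊕ 0xF9 = 0xA2.

P4 = 0xA2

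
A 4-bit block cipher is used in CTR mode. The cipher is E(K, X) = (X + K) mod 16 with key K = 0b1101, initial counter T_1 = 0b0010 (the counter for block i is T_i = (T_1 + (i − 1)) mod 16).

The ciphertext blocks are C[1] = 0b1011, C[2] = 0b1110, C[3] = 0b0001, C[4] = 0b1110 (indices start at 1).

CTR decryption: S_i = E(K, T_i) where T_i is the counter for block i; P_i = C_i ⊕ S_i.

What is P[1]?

P[1]: T = 0b0010, S = E(K, T) = 0b1111; 0b1011 ⊕ 0b1111 = 0b0100.

P[1] = 0b0100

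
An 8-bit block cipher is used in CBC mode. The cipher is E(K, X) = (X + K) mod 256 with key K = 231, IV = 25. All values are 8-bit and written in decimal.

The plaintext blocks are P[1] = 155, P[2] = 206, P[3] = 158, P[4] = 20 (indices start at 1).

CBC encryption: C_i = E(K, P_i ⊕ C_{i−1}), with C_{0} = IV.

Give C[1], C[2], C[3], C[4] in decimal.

C[1] = 105, C[2] = 142, C[3] = 247, C[4] = 202

C[1]: P[1] ⊕ 25 = 130; E(K, 130) = 105.
C[2]: P[2] ⊕ 105 = 167; E(K, 167) = 142.
C[3]: P[3] ⊕ 142 = 16; E(K, 16) = 247.
C[4]: P[4] ⊕ 247 = 227; E(K, 227) = 202.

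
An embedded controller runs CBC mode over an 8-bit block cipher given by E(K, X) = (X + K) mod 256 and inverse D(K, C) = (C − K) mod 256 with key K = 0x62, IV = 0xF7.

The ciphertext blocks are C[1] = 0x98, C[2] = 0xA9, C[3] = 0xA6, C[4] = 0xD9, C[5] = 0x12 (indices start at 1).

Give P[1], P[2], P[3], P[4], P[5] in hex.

CBC decryption: P_i = D(K, C_i) ⊕ C_{i−1}, with C_{0} = IV.
P[1]: D(K, 0x98) = 0x36; 0x36 ⊕ 0xF7 = 0xC1.
P[2]: D(K, 0xA9) = 0x47; 0x47 ⊕ 0x98 = 0xDF.
P[3]: D(K, 0xA6) = 0x44; 0x44 ⊕ 0xA9 = 0xED.
P[4]: D(K, 0xD9) = 0x77; 0x77 ⊕ 0xA6 = 0xD1.
P[5]: D(K, 0x12) = 0xB0; 0xB0 ⊕ 0xD9 = 0x69.

P[1] = 0xC1, P[2] = 0xDF, P[3] = 0xED, P[4] = 0xD1, P[5] = 0x69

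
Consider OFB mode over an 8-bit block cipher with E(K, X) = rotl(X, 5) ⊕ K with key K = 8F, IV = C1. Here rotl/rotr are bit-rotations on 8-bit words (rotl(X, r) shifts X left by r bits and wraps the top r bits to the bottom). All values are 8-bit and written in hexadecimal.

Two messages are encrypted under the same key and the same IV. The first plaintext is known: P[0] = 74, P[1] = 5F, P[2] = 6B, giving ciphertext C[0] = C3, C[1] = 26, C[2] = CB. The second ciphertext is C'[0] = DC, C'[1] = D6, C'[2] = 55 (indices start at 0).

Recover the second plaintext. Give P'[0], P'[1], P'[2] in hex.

P'[0] = 6B, P'[1] = AF, P'[2] = F5

In OFB with a reused IV, both messages share the same keystream S_i, so C_i ⊕ C'_i = P_i ⊕ P'_i and thus P'_i = P_i ⊕ C_i ⊕ C'_i.
P'[0]: 74 ⊕ C3 ⊕ DC = 6B.
P'[1]: 5F ⊕ 26 ⊕ D6 = AF.
P'[2]: 6B ⊕ CB ⊕ 55 = F5.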